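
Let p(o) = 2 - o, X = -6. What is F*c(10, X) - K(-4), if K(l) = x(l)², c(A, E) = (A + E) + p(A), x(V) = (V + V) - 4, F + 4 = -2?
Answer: -120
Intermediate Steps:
F = -6 (F = -4 - 2 = -6)
x(V) = -4 + 2*V (x(V) = 2*V - 4 = -4 + 2*V)
c(A, E) = 2 + E (c(A, E) = (A + E) + (2 - A) = 2 + E)
K(l) = (-4 + 2*l)²
F*c(10, X) - K(-4) = -6*(2 - 6) - 4*(-2 - 4)² = -6*(-4) - 4*(-6)² = 24 - 4*36 = 24 - 1*144 = 24 - 144 = -120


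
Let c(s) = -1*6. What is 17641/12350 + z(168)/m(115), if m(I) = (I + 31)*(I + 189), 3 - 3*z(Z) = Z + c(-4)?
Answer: 1583651/1109600 ≈ 1.4272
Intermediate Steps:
c(s) = -6
z(Z) = 3 - Z/3 (z(Z) = 1 - (Z - 6)/3 = 1 - (-6 + Z)/3 = 1 + (2 - Z/3) = 3 - Z/3)
m(I) = (31 + I)*(189 + I)
17641/12350 + z(168)/m(115) = 17641/12350 + (3 - ⅓*168)/(5859 + 115² + 220*115) = 17641*(1/12350) + (3 - 56)/(5859 + 13225 + 25300) = 1357/950 - 53/44384 = 1583651/1109600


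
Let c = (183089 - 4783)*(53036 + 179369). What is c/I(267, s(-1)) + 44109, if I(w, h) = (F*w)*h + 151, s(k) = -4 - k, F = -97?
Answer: 22436501681/38924 ≈ 5.7642e+5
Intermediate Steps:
I(w, h) = 151 - 97*h*w (I(w, h) = (-97*w)*h + 151 = -97*h*w + 151 = 151 - 97*h*w)
c = 41439205930 (c = 178306*232405 = 41439205930)
c/I(267, s(-1)) + 44109 = 41439205930/(151 - 97*(-4 - 1*(-1))*267) + 44109 = 41439205930/(151 - 97*(-4 + 1)*267) + 44109 = 41439205930/(151 - 97*(-3)*267) + 44109 = 41439205930/(151 + 77697) + 44109 = 41439205930/77848 + 44109 = 41439205930*(1/77848) + 44109 = 20719602965/38924 + 44109 = 22436501681/38924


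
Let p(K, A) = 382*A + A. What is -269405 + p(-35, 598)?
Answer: -40371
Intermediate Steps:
p(K, A) = 383*A
-269405 + p(-35, 598) = -269405 + 383*598 = -269405 + 229034 = -40371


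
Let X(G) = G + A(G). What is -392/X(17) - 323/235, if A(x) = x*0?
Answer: -97611/3995 ≈ -24.433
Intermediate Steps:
A(x) = 0
X(G) = G (X(G) = G + 0 = G)
-392/X(17) - 323/235 = -392/17 - 323/235 = -97611/3995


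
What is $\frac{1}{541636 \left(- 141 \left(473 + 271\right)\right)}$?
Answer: $- \frac{1}{56819782944} \approx -1.76 \cdot 10^{-11}$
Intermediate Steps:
$\frac{1}{541636 \left(- 141 \left(473 + 271\right)\right)} = \frac{1}{541636 \left(\left(-141\right) 744\right)} = \frac{1}{541636 \left(-104904\right)} = \frac{1}{541636} \left(- \frac{1}{104904}\right) = - \frac{1}{56819782944}$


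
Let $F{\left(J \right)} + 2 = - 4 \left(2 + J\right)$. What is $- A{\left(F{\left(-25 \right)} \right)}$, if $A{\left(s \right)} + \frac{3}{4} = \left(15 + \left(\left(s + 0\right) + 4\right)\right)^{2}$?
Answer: $- \frac{47521}{4} \approx -11880.0$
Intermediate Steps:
$F{\left(J \right)} = -10 - 4 J$ ($F{\left(J \right)} = -2 - 4 \left(2 + J\right) = -2 - \left(8 + 4 J\right) = -10 - 4 J$)
$A{\left(s \right)} = - \frac{3}{4} + \left(19 + s\right)^{2}$ ($A{\left(s \right)} = - \frac{3}{4} + \left(15 + \left(\left(s + 0\right) + 4\right)\right)^{2} = - \frac{3}{4} + \left(15 + \left(s + 4\right)\right)^{2} = - \frac{3}{4} + \left(15 + \left(4 + s\right)\right)^{2} = - \frac{3}{4} + \left(19 + s\right)^{2}$)
$- A{\left(F{\left(-25 \right)} \right)} = - (- \frac{3}{4} + \left(19 - -90\right)^{2}) = - (- \frac{3}{4} + \left(19 + \left(-10 + 100\right)\right)^{2}) = - (- \frac{3}{4} + \left(19 + 90\right)^{2}) = - (- \frac{3}{4} + 109^{2}) = - (- \frac{3}{4} + 11881) = \left(-1\right) \frac{47521}{4} = - \frac{47521}{4}$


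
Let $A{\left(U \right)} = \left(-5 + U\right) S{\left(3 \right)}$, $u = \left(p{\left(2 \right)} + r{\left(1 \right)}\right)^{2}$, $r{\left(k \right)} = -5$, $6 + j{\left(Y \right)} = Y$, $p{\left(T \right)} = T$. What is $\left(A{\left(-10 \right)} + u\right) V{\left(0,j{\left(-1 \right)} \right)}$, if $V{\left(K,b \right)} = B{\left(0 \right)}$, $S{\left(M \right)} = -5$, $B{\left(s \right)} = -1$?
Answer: $-84$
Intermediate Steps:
$j{\left(Y \right)} = -6 + Y$
$V{\left(K,b \right)} = -1$
$u = 9$ ($u = \left(2 - 5\right)^{2} = \left(-3\right)^{2} = 9$)
$A{\left(U \right)} = 25 - 5 U$ ($A{\left(U \right)} = \left(-5 + U\right) \left(-5\right) = 25 - 5 U$)
$\left(A{\left(-10 \right)} + u\right) V{\left(0,j{\left(-1 \right)} \right)} = \left(\left(25 - -50\right) + 9\right) \left(-1\right) = \left(\left(25 + 50\right) + 9\right) \left(-1\right) = \left(75 + 9\right) \left(-1\right) = 84 \left(-1\right) = -84$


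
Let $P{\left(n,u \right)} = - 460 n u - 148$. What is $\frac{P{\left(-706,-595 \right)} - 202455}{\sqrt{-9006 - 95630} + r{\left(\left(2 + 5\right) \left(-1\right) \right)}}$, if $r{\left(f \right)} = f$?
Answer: $\frac{193434803}{14955} + \frac{386869606 i \sqrt{26159}}{104685} \approx 12934.0 + 5.9771 \cdot 10^{5} i$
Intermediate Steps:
$P{\left(n,u \right)} = -148 - 460 n u$ ($P{\left(n,u \right)} = - 460 n u - 148 = -148 - 460 n u$)
$\frac{P{\left(-706,-595 \right)} - 202455}{\sqrt{-9006 - 95630} + r{\left(\left(2 + 5\right) \left(-1\right) \right)}} = \frac{\left(-148 - \left(-324760\right) \left(-595\right)\right) - 202455}{\sqrt{-9006 - 95630} + \left(2 + 5\right) \left(-1\right)} = \frac{\left(-148 - 193232200\right) - 202455}{\sqrt{-104636} + 7 \left(-1\right)} = \frac{-193232348 - 202455}{2 i \sqrt{26159} - 7} = - \frac{193434803}{-7 + 2 i \sqrt{26159}}$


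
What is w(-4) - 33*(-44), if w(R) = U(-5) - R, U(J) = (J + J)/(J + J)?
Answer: 1457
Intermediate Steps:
U(J) = 1 (U(J) = (2*J)/((2*J)) = (2*J)*(1/(2*J)) = 1)
w(R) = 1 - R
w(-4) - 33*(-44) = (1 - 1*(-4)) - 33*(-44) = (1 + 4) + 1452 = 5 + 1452 = 1457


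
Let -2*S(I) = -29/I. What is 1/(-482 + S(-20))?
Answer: -40/19309 ≈ -0.0020716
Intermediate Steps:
S(I) = 29/(2*I) (S(I) = -(-29)/(2*I) = 29/(2*I))
1/(-482 + S(-20)) = 1/(-482 + (29/2)/(-20)) = 1/(-482 + (29/2)*(-1/20)) = 1/(-482 - 29/40) = 1/(-19309/40) = -40/19309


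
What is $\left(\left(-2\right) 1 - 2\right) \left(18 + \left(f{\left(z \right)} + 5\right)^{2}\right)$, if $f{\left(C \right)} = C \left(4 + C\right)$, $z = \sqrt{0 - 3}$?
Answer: $104 - 64 i \sqrt{3} \approx 104.0 - 110.85 i$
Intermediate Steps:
$z = i \sqrt{3}$ ($z = \sqrt{-3} = i \sqrt{3} \approx 1.732 i$)
$\left(\left(-2\right) 1 - 2\right) \left(18 + \left(f{\left(z \right)} + 5\right)^{2}\right) = \left(\left(-2\right) 1 - 2\right) \left(18 + \left(i \sqrt{3} \left(4 + i \sqrt{3}\right) + 5\right)^{2}\right) = \left(-2 - 2\right) \left(18 + \left(i \sqrt{3} \left(4 + i \sqrt{3}\right) + 5\right)^{2}\right) = - 4 \left(18 + \left(5 + i \sqrt{3} \left(4 + i \sqrt{3}\right)\right)^{2}\right) = -72 - 4 \left(5 + i \sqrt{3} \left(4 + i \sqrt{3}\right)\right)^{2}$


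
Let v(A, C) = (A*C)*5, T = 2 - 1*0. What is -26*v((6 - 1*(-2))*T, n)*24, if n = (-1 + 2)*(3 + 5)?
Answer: -399360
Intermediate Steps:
n = 8 (n = 1*8 = 8)
T = 2 (T = 2 + 0 = 2)
v(A, C) = 5*A*C
-26*v((6 - 1*(-2))*T, n)*24 = -130*(6 - 1*(-2))*2*8*24 = -130*(6 + 2)*2*8*24 = -130*8*2*8*24 = -130*16*8*24 = -26*640*24 = -16640*24 = -399360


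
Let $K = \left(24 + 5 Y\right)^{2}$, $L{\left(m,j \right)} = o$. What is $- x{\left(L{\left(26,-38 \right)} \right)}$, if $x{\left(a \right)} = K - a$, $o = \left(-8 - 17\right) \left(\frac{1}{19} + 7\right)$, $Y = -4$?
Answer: $- \frac{3654}{19} \approx -192.32$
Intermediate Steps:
$o = - \frac{3350}{19}$ ($o = - 25 \left(\frac{1}{19} + 7\right) = \left(-25\right) \frac{134}{19} = - \frac{3350}{19} \approx -176.32$)
$L{\left(m,j \right)} = - \frac{3350}{19}$
$K = 16$ ($K = \left(24 + 5 \left(-4\right)\right)^{2} = \left(24 - 20\right)^{2} = 4^{2} = 16$)
$x{\left(a \right)} = 16 - a$
$- x{\left(L{\left(26,-38 \right)} \right)} = - (16 - - \frac{3350}{19}) = - (16 + \frac{3350}{19}) = \left(-1\right) \frac{3654}{19} = - \frac{3654}{19}$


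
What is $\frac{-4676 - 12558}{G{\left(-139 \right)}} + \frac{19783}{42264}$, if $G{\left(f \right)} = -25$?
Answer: $\frac{728872351}{1056600} \approx 689.83$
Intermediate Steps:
$\frac{-4676 - 12558}{G{\left(-139 \right)}} + \frac{19783}{42264} = \frac{-4676 - 12558}{-25} + \frac{19783}{42264} = \left(-4676 - 12558\right) \left(- \frac{1}{25}\right) + 19783 \cdot \frac{1}{42264} = \left(-17234\right) \left(- \frac{1}{25}\right) + \frac{19783}{42264} = \frac{17234}{25} + \frac{19783}{42264} = \frac{728872351}{1056600}$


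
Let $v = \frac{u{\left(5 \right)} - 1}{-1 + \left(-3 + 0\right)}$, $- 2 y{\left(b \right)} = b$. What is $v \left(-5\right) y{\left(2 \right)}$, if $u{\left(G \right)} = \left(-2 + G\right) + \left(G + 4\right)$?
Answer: $- \frac{55}{4} \approx -13.75$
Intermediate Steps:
$u{\left(G \right)} = 2 + 2 G$ ($u{\left(G \right)} = \left(-2 + G\right) + \left(4 + G\right) = 2 + 2 G$)
$y{\left(b \right)} = - \frac{b}{2}$
$v = - \frac{11}{4}$ ($v = \frac{\left(2 + 2 \cdot 5\right) - 1}{-1 + \left(-3 + 0\right)} = \frac{\left(2 + 10\right) - 1}{-1 - 3} = \frac{12 - 1}{-4} = 11 \left(- \frac{1}{4}\right) = - \frac{11}{4} \approx -2.75$)
$v \left(-5\right) y{\left(2 \right)} = \left(- \frac{11}{4}\right) \left(-5\right) \left(\left(- \frac{1}{2}\right) 2\right) = \frac{55}{4} \left(-1\right) = - \frac{55}{4}$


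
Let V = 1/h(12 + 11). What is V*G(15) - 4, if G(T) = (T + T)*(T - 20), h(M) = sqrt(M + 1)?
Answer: -4 - 25*sqrt(6)/2 ≈ -34.619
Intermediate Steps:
h(M) = sqrt(1 + M)
V = sqrt(6)/12 (V = 1/(sqrt(1 + (12 + 11))) = 1/(sqrt(1 + 23)) = 1/(sqrt(24)) = 1/(2*sqrt(6)) = sqrt(6)/12 ≈ 0.20412)
G(T) = 2*T*(-20 + T) (G(T) = (2*T)*(-20 + T) = 2*T*(-20 + T))
V*G(15) - 4 = (sqrt(6)/12)*(2*15*(-20 + 15)) - 4 = (sqrt(6)/12)*(2*15*(-5)) - 4 = (sqrt(6)/12)*(-150) - 4 = -25*sqrt(6)/2 - 4 = -4 - 25*sqrt(6)/2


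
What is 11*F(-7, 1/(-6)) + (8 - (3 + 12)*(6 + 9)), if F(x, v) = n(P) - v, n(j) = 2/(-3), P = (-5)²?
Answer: -445/2 ≈ -222.50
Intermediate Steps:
P = 25
n(j) = -⅔ (n(j) = 2*(-⅓) = -⅔)
F(x, v) = -⅔ - v
11*F(-7, 1/(-6)) + (8 - (3 + 12)*(6 + 9)) = 11*(-⅔ - 1/(-6)) + (8 - (3 + 12)*(6 + 9)) = 11*(-⅔ - 1*(-⅙)) + (8 - 15*15) = 11*(-⅔ + ⅙) + (8 - 1*225) = 11*(-½) + (8 - 225) = -11/2 - 217 = -445/2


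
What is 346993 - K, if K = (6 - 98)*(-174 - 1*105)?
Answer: 321325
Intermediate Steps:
K = 25668 (K = -92*(-174 - 105) = -92*(-279) = 25668)
346993 - K = 346993 - 1*25668 = 346993 - 25668 = 321325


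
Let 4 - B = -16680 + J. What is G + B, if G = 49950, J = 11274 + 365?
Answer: 54995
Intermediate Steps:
J = 11639
B = 5045 (B = 4 - (-16680 + 11639) = 4 - 1*(-5041) = 4 + 5041 = 5045)
G + B = 49950 + 5045 = 54995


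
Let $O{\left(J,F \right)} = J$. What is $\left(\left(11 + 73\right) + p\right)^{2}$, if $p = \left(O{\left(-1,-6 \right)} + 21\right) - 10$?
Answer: $8836$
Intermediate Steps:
$p = 10$ ($p = \left(-1 + 21\right) - 10 = 20 - 10 = 10$)
$\left(\left(11 + 73\right) + p\right)^{2} = \left(\left(11 + 73\right) + 10\right)^{2} = \left(84 + 10\right)^{2} = 94^{2} = 8836$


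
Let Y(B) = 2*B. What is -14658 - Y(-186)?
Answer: -14286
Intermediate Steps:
-14658 - Y(-186) = -14658 - 2*(-186) = -14658 - 1*(-372) = -14658 + 372 = -14286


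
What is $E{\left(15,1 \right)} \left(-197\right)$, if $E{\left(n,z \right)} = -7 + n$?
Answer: $-1576$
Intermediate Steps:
$E{\left(15,1 \right)} \left(-197\right) = \left(-7 + 15\right) \left(-197\right) = 8 \left(-197\right) = -1576$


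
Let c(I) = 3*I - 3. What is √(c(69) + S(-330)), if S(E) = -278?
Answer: I*√74 ≈ 8.6023*I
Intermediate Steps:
c(I) = -3 + 3*I
√(c(69) + S(-330)) = √((-3 + 3*69) - 278) = √((-3 + 207) - 278) = √(204 - 278) = √(-74) = I*√74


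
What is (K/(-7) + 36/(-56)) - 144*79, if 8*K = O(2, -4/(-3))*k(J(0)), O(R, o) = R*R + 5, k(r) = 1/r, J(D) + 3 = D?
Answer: -637089/56 ≈ -11377.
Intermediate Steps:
J(D) = -3 + D
O(R, o) = 5 + R**2 (O(R, o) = R**2 + 5 = 5 + R**2)
K = -3/8 (K = ((5 + 2**2)/(-3 + 0))/8 = ((5 + 4)/(-3))/8 = (9*(-1/3))/8 = (1/8)*(-3) = -3/8 ≈ -0.37500)
(K/(-7) + 36/(-56)) - 144*79 = (-3/8/(-7) + 36/(-56)) - 144*79 = (-3/8*(-1/7) + 36*(-1/56)) - 11376 = (3/56 - 9/14) - 11376 = -33/56 - 11376 = -637089/56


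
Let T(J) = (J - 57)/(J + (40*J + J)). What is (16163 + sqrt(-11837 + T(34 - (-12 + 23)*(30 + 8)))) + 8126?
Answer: 24289 + I*sqrt(3030265)/16 ≈ 24289.0 + 108.8*I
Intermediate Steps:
T(J) = (-57 + J)/(42*J) (T(J) = (-57 + J)/(J + 41*J) = (-57 + J)/((42*J)) = (-57 + J)*(1/(42*J)) = (-57 + J)/(42*J))
(16163 + sqrt(-11837 + T(34 - (-12 + 23)*(30 + 8)))) + 8126 = (16163 + sqrt(-11837 + (-57 + (34 - (-12 + 23)*(30 + 8)))/(42*(34 - (-12 + 23)*(30 + 8))))) + 8126 = (16163 + sqrt(-11837 + (-57 + (34 - 11*38))/(42*(34 - 11*38)))) + 8126 = (16163 + sqrt(-11837 + (-57 + (34 - 1*418))/(42*(34 - 1*418)))) + 8126 = (16163 + sqrt(-11837 + (-57 + (34 - 418))/(42*(34 - 418)))) + 8126 = (16163 + sqrt(-11837 + (1/42)*(-57 - 384)/(-384))) + 8126 = (16163 + sqrt(-11837 + (1/42)*(-1/384)*(-441))) + 8126 = (16163 + sqrt(-11837 + 7/256)) + 8126 = (16163 + sqrt(-3030265/256)) + 8126 = (16163 + I*sqrt(3030265)/16) + 8126 = 24289 + I*sqrt(3030265)/16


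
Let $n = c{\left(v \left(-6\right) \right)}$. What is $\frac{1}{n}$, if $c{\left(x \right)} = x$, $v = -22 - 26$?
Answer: $\frac{1}{288} \approx 0.0034722$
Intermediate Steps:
$v = -48$
$n = 288$ ($n = \left(-48\right) \left(-6\right) = 288$)
$\frac{1}{n} = \frac{1}{288}$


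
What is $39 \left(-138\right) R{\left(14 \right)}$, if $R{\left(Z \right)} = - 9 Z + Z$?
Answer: $602784$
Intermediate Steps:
$R{\left(Z \right)} = - 8 Z$
$39 \left(-138\right) R{\left(14 \right)} = 39 \left(-138\right) \left(\left(-8\right) 14\right) = \left(-5382\right) \left(-112\right) = 602784$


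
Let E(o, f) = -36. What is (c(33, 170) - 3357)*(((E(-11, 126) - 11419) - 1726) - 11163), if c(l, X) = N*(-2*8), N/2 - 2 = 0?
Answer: 83280824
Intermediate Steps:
N = 4 (N = 4 + 2*0 = 4 + 0 = 4)
c(l, X) = -64 (c(l, X) = 4*(-2*8) = 4*(-16) = -64)
(c(33, 170) - 3357)*(((E(-11, 126) - 11419) - 1726) - 11163) = (-64 - 3357)*(((-36 - 11419) - 1726) - 11163) = -3421*((-11455 - 1726) - 11163) = -3421*(-13181 - 11163) = -3421*(-24344) = 83280824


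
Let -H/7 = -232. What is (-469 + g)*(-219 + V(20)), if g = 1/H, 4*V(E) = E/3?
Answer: 41383255/406 ≈ 1.0193e+5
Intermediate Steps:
H = 1624 (H = -7*(-232) = 1624)
V(E) = E/12 (V(E) = (E/3)/4 = E/12)
g = 1/1624 ≈ 0.00061576
(-469 + g)*(-219 + V(20)) = (-469 + 1/1624)*(-219 + (1/12)*20) = -761655*(-219 + 5/3)/1624 = -761655/1624*(-652/3) = 41383255/406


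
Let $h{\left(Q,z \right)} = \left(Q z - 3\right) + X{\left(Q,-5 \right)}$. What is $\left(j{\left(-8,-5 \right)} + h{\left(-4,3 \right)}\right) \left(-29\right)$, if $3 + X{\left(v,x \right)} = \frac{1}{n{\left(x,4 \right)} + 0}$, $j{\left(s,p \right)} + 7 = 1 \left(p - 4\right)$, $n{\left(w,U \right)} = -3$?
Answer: $\frac{2987}{3} \approx 995.67$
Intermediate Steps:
$j{\left(s,p \right)} = -11 + p$ ($j{\left(s,p \right)} = -7 + 1 \left(p - 4\right) = -7 + 1 \left(-4 + p\right) = -7 + \left(-4 + p\right) = -11 + p$)
$X{\left(v,x \right)} = - \frac{10}{3}$ ($X{\left(v,x \right)} = -3 + \frac{1}{-3 + 0} = -3 + \frac{1}{-3} = -3 - \frac{1}{3} = - \frac{10}{3}$)
$h{\left(Q,z \right)} = - \frac{19}{3} + Q z$ ($h{\left(Q,z \right)} = \left(Q z - 3\right) - \frac{10}{3} = \left(-3 + Q z\right) - \frac{10}{3} = - \frac{19}{3} + Q z$)
$\left(j{\left(-8,-5 \right)} + h{\left(-4,3 \right)}\right) \left(-29\right) = \left(\left(-11 - 5\right) - \frac{55}{3}\right) \left(-29\right) = \left(-16 - \frac{55}{3}\right) \left(-29\right) = \left(- \frac{103}{3}\right) \left(-29\right) = \frac{2987}{3}$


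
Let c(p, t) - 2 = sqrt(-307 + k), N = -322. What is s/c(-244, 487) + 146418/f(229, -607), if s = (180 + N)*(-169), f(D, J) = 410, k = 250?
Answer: 14304929/12505 - 23998*I*sqrt(57)/61 ≈ 1143.9 - 2970.2*I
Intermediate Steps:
c(p, t) = 2 + I*sqrt(57) (c(p, t) = 2 + sqrt(-307 + 250) = 2 + sqrt(-57) = 2 + I*sqrt(57))
s = 23998 (s = (180 - 322)*(-169) = -142*(-169) = 23998)
s/c(-244, 487) + 146418/f(229, -607) = 23998/(2 + I*sqrt(57)) + 146418/410 = 23998/(2 + I*sqrt(57)) + 146418*(1/410) = 23998/(2 + I*sqrt(57)) + 73209/205 = 73209/205 + 23998/(2 + I*sqrt(57))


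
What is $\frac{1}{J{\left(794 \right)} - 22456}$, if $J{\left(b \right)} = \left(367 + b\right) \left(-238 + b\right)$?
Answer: $\frac{1}{623060} \approx 1.605 \cdot 10^{-6}$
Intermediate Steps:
$J{\left(b \right)} = \left(-238 + b\right) \left(367 + b\right)$
$\frac{1}{J{\left(794 \right)} - 22456} = \frac{1}{\left(-87346 + 794^{2} + 129 \cdot 794\right) - 22456} = \frac{1}{\left(-87346 + 630436 + 102426\right) - 22456} = \frac{1}{645516 - 22456} = \frac{1}{623060}$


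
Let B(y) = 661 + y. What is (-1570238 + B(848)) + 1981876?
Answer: 413147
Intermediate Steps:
(-1570238 + B(848)) + 1981876 = (-1570238 + (661 + 848)) + 1981876 = (-1570238 + 1509) + 1981876 = -1568729 + 1981876 = 413147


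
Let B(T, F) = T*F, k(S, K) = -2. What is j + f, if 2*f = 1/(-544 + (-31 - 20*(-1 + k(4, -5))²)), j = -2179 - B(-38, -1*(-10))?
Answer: -2716491/1510 ≈ -1799.0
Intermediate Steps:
B(T, F) = F*T
j = -1799 (j = -2179 - (-1*(-10))*(-38) = -2179 - 10*(-38) = -2179 - 1*(-380) = -2179 + 380 = -1799)
f = -1/1510 (f = 1/(2*(-544 + (-31 - 20*(-1 - 2)²))) = 1/(2*(-544 + (-31 - 20*(-3)²))) = 1/(2*(-544 + (-31 - 20*9))) = 1/(2*(-544 + (-31 - 180))) = 1/(2*(-544 - 211)) = (½)/(-755) = (½)*(-1/755) = -1/1510 ≈ -0.00066225)
j + f = -1799 - 1/1510 = -2716491/1510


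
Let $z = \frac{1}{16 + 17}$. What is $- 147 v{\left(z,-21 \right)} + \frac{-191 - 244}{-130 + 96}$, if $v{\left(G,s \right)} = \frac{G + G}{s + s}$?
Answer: $\frac{14593}{1122} \approx 13.006$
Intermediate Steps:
$z = \frac{1}{33} \approx 0.030303$
$v{\left(G,s \right)} = \frac{G}{s}$ ($v{\left(G,s \right)} = \frac{2 G}{2 s} = 2 G \frac{1}{2 s} = \frac{G}{s}$)
$- 147 v{\left(z,-21 \right)} + \frac{-191 - 244}{-130 + 96} = - 147 \frac{1}{33 \left(-21\right)} + \frac{-191 - 244}{-130 + 96} = - 147 \cdot \frac{1}{33} \left(- \frac{1}{21}\right) - \frac{435}{-34} = \left(-147\right) \left(- \frac{1}{693}\right) - - \frac{435}{34} = \frac{7}{33} + \frac{435}{34} = \frac{14593}{1122}$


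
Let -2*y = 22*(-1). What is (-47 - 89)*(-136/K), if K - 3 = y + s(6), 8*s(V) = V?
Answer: 73984/59 ≈ 1254.0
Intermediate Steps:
s(V) = V/8
y = 11 (y = -11*(-1) = -½*(-22) = 11)
K = 59/4 (K = 3 + (11 + (⅛)*6) = 3 + (11 + ¾) = 3 + 47/4 = 59/4 ≈ 14.750)
(-47 - 89)*(-136/K) = (-47 - 89)*(-136/59/4) = -(-18496)*4/59 = -136*(-544/59) = 73984/59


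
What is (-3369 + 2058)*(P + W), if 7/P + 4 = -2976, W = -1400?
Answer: 5469501177/2980 ≈ 1.8354e+6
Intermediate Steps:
P = -7/2980 (P = 7/(-4 - 2976) = 7/(-2980) = 7*(-1/2980) = -7/2980 ≈ -0.0023490)
(-3369 + 2058)*(P + W) = (-3369 + 2058)*(-7/2980 - 1400) = -1311*(-4172007/2980) = 5469501177/2980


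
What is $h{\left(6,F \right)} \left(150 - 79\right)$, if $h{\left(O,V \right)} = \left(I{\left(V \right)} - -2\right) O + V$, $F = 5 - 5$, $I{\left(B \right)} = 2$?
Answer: $1704$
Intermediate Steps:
$F = 0$ ($F = 5 - 5 = 0$)
$h{\left(O,V \right)} = V + 4 O$ ($h{\left(O,V \right)} = \left(2 - -2\right) O + V = \left(2 + 2\right) O + V = 4 O + V = V + 4 O$)
$h{\left(6,F \right)} \left(150 - 79\right) = \left(0 + 4 \cdot 6\right) \left(150 - 79\right) = \left(0 + 24\right) 71 = 24 \cdot 71 = 1704$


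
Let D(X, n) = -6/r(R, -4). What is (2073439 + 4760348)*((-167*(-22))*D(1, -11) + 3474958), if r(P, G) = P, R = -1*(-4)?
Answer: 23709461805789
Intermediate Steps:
R = 4
D(X, n) = -3/2 (D(X, n) = -6/4 = -6*¼ = -3/2)
(2073439 + 4760348)*((-167*(-22))*D(1, -11) + 3474958) = (2073439 + 4760348)*(-167*(-22)*(-3/2) + 3474958) = 6833787*(3674*(-3/2) + 3474958) = 6833787*(-5511 + 3474958) = 6833787*3469447 = 23709461805789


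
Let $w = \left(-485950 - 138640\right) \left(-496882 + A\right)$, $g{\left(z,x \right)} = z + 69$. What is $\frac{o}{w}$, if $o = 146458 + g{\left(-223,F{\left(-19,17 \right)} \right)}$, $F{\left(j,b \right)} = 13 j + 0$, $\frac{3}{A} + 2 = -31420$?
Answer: $\frac{766194048}{1625290006438355} \approx 4.7142 \cdot 10^{-7}$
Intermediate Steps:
$A = - \frac{1}{10474}$ ($A = \frac{3}{-2 - 31420} = \frac{3}{-31422} = 3 \left(- \frac{1}{31422}\right) = - \frac{1}{10474} \approx -9.5475 \cdot 10^{-5}$)
$F{\left(j,b \right)} = 13 j$
$g{\left(z,x \right)} = 69 + z$
$o = 146304$ ($o = 146458 + \left(69 - 223\right) = 146458 - 154 = 146304$)
$w = \frac{1625290006438355}{5237}$ ($w = \left(-485950 - 138640\right) \left(-496882 - \frac{1}{10474}\right) = \left(-624590\right) \left(- \frac{5204342069}{10474}\right) = \frac{1625290006438355}{5237} \approx 3.1035 \cdot 10^{11}$)
$\frac{o}{w} = \frac{146304}{\frac{1625290006438355}{5237}} = 146304 \cdot \frac{5237}{1625290006438355} = \frac{766194048}{1625290006438355}$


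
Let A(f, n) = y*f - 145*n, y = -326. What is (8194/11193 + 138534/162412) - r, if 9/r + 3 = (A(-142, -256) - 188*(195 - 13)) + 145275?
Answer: 140081662344419/88379751195372 ≈ 1.5850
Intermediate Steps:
A(f, n) = -326*f - 145*n
r = 9/194468 (r = 9/(-3 + (((-326*(-142) - 145*(-256)) - 188*(195 - 13)) + 145275)) = 9/(-3 + (((46292 + 37120) - 188*182) + 145275)) = 9/(-3 + ((83412 - 34216) + 145275)) = 9/(-3 + (49196 + 145275)) = 9/(-3 + 194471) = 9/194468 ≈ 4.6280e-5)
(8194/11193 + 138534/162412) - r = (8194/11193 + 138534/162412) - 1*9/194468 = (8194*(1/11193) + 138534*(1/162412)) - 9/194468 = (8194/11193 + 69267/81206) - 9/194468 = 1440707495/908938758 - 9/194468 = 140081662344419/88379751195372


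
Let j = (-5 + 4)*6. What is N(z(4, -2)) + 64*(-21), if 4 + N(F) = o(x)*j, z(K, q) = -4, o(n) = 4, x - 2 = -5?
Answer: -1372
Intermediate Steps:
x = -3 (x = 2 - 5 = -3)
j = -6 (j = -1*6 = -6)
N(F) = -28 (N(F) = -4 + 4*(-6) = -4 - 24 = -28)
N(z(4, -2)) + 64*(-21) = -28 + 64*(-21) = -28 - 1344 = -1372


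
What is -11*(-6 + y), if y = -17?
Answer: 253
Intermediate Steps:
-11*(-6 + y) = -11*(-6 - 17) = -11*(-23) = 253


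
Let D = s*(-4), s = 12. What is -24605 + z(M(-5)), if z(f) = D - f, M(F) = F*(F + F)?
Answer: -24703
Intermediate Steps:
M(F) = 2*F² (M(F) = F*(2*F) = 2*F²)
D = -48 (D = 12*(-4) = -48)
z(f) = -48 - f
-24605 + z(M(-5)) = -24605 + (-48 - 2*(-5)²) = -24605 + (-48 - 2*25) = -24605 + (-48 - 1*50) = -24605 + (-48 - 50) = -24605 - 98 = -24703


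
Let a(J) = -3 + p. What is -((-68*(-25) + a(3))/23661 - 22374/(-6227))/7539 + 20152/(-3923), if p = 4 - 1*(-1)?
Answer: -22386435973329880/4357566391537359 ≈ -5.1374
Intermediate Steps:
p = 5 (p = 4 + 1 = 5)
a(J) = 2 (a(J) = -3 + 5 = 2)
-((-68*(-25) + a(3))/23661 - 22374/(-6227))/7539 + 20152/(-3923) = -((-68*(-25) + 2)/23661 - 22374/(-6227))/7539 + 20152/(-3923) = -((1700 + 2)*(1/23661) - 22374*(-1/6227))*(1/7539) + 20152*(-1/3923) = -(1702*(1/23661) + 22374/6227)*(1/7539) - 20152/3923 = -(1702/23661 + 22374/6227)*(1/7539) - 20152/3923 = -1*539989568/147337047*(1/7539) - 20152/3923 = -539989568/147337047*1/7539 - 20152/3923 = -539989568/1110773997333 - 20152/3923 = -22386435973329880/4357566391537359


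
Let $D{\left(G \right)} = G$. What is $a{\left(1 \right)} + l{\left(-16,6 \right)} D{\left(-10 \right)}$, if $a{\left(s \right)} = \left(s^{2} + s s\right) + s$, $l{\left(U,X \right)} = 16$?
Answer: $-157$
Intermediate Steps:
$a{\left(s \right)} = s + 2 s^{2}$ ($a{\left(s \right)} = \left(s^{2} + s^{2}\right) + s = 2 s^{2} + s = s + 2 s^{2}$)
$a{\left(1 \right)} + l{\left(-16,6 \right)} D{\left(-10 \right)} = 1 \left(1 + 2 \cdot 1\right) + 16 \left(-10\right) = 1 \left(1 + 2\right) - 160 = 1 \cdot 3 - 160 = 3 - 160 = -157$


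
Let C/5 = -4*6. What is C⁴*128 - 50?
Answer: 26542079950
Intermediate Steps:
C = -120 (C = 5*(-4*6) = 5*(-24) = -120)
C⁴*128 - 50 = (-120)⁴*128 - 50 = 207360000*128 - 50 = 26542080000 - 50 = 26542079950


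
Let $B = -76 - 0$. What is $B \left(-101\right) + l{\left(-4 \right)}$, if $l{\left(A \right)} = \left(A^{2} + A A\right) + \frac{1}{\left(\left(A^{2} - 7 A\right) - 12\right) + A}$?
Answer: $\frac{215825}{28} \approx 7708.0$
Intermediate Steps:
$B = -76$ ($B = -76 + 0 = -76$)
$l{\left(A \right)} = \frac{1}{-12 + A^{2} - 6 A} + 2 A^{2}$ ($l{\left(A \right)} = \left(A^{2} + A^{2}\right) + \frac{1}{\left(-12 + A^{2} - 7 A\right) + A} = 2 A^{2} + \frac{1}{-12 + A^{2} - 6 A} = \frac{1}{-12 + A^{2} - 6 A} + 2 A^{2}$)
$B \left(-101\right) + l{\left(-4 \right)} = \left(-76\right) \left(-101\right) + \frac{-1 - 2 \left(-4\right)^{4} + 12 \left(-4\right)^{3} + 24 \left(-4\right)^{2}}{12 - \left(-4\right)^{2} + 6 \left(-4\right)} = 7676 + \frac{-1 - 512 + 12 \left(-64\right) + 24 \cdot 16}{12 - 16 - 24} = 7676 + \frac{-1 - 512 - 768 + 384}{12 - 16 - 24} = 7676 + \frac{1}{-28} \left(-897\right) = 7676 - - \frac{897}{28} = 7676 + \frac{897}{28} = \frac{215825}{28}$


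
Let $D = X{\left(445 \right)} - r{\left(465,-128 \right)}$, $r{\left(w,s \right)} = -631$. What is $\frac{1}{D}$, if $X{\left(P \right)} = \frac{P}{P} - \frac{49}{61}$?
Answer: $\frac{61}{38503} \approx 0.0015843$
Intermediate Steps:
$X{\left(P \right)} = \frac{12}{61}$ ($X{\left(P \right)} = 1 - \frac{49}{61} = \frac{12}{61}$)
$D = \frac{38503}{61}$ ($D = \frac{12}{61} - -631 = \frac{12}{61} + 631 = \frac{38503}{61} \approx 631.2$)
$\frac{1}{D} = \frac{1}{\frac{38503}{61}} = \frac{61}{38503}$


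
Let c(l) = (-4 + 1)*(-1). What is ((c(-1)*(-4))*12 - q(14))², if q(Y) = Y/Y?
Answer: 21025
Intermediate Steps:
c(l) = 3 (c(l) = -3*(-1) = 3)
q(Y) = 1
((c(-1)*(-4))*12 - q(14))² = ((3*(-4))*12 - 1*1)² = (-12*12 - 1)² = (-144 - 1)² = (-145)² = 21025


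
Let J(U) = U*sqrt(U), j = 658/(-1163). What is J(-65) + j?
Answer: -658/1163 - 65*I*sqrt(65) ≈ -0.56578 - 524.05*I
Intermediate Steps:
j = -658/1163 (j = 658*(-1/1163) = -658/1163 ≈ -0.56578)
J(U) = U**(3/2)
J(-65) + j = (-65)**(3/2) - 658/1163 = -65*I*sqrt(65) - 658/1163 = -658/1163 - 65*I*sqrt(65)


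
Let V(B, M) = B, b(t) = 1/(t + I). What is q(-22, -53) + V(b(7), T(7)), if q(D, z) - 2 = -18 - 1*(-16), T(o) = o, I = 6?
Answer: 1/13 ≈ 0.076923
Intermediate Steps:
b(t) = 1/(6 + t) (b(t) = 1/(t + 6) = 1/(6 + t))
q(D, z) = 0 (q(D, z) = 2 + (-18 - 1*(-16)) = 2 + (-18 + 16) = 2 - 2 = 0)
q(-22, -53) + V(b(7), T(7)) = 0 + 1/(6 + 7) = 0 + 1/13 = 1/13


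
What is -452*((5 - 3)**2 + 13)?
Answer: -7684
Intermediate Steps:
-452*((5 - 3)**2 + 13) = -452*(2**2 + 13) = -452*(4 + 13) = -452*17 = -7684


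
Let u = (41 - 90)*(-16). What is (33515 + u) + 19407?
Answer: 53706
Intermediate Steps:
u = 784 (u = -49*(-16) = 784)
(33515 + u) + 19407 = (33515 + 784) + 19407 = 34299 + 19407 = 53706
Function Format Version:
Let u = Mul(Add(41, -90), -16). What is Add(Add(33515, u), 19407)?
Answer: 53706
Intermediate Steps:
u = 784 (u = Mul(-49, -16) = 784)
Add(Add(33515, u), 19407) = Add(Add(33515, 784), 19407) = Add(34299, 19407) = 53706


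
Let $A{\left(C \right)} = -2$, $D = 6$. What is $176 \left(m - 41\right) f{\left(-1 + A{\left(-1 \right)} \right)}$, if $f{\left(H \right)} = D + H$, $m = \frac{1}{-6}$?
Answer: $-21736$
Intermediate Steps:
$m = - \frac{1}{6} \approx -0.16667$
$f{\left(H \right)} = 6 + H$
$176 \left(m - 41\right) f{\left(-1 + A{\left(-1 \right)} \right)} = 176 \left(- \frac{1}{6} - 41\right) \left(6 - 3\right) = 176 \left(- \frac{247}{6}\right) 3 = \left(- \frac{21736}{3}\right) 3 = -21736$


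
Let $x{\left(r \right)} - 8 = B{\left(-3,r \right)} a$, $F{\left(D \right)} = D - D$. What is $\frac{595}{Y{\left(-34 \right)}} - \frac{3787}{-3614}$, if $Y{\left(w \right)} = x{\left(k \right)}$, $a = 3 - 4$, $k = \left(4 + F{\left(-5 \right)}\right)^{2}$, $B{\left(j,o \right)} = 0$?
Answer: $\frac{1090313}{14456} \approx 75.423$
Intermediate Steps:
$F{\left(D \right)} = 0$
$k = 16$ ($k = \left(4 + 0\right)^{2} = 4^{2} = 16$)
$a = -1$
$x{\left(r \right)} = 8$ ($x{\left(r \right)} = 8 + 0 \left(-1\right) = 8 + 0 = 8$)
$Y{\left(w \right)} = 8$
$\frac{595}{Y{\left(-34 \right)}} - \frac{3787}{-3614} = \frac{595}{8} - \frac{3787}{-3614} = 595 \cdot \frac{1}{8} - - \frac{3787}{3614} = \frac{595}{8} + \frac{3787}{3614} = \frac{1090313}{14456}$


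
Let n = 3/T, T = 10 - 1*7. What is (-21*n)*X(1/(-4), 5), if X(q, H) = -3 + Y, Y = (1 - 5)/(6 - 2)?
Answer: 84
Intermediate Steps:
Y = -1 (Y = -4/4 = -4*¼ = -1)
T = 3 (T = 10 - 7 = 3)
n = 1 (n = 3/3 = 3*(⅓) = 1)
X(q, H) = -4 (X(q, H) = -3 - 1 = -4)
(-21*n)*X(1/(-4), 5) = -21*1*(-4) = -21*(-4) = 84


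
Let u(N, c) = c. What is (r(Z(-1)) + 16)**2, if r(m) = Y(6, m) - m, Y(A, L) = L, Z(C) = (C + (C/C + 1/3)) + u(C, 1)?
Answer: 256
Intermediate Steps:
Z(C) = 7/3 + C (Z(C) = (C + (C/C + 1/3)) + 1 = (C + (1 + 1*(1/3))) + 1 = (C + (1 + 1/3)) + 1 = (C + 4/3) + 1 = (4/3 + C) + 1 = 7/3 + C)
r(m) = 0 (r(m) = m - m = 0)
(r(Z(-1)) + 16)**2 = (0 + 16)**2 = 16**2 = 256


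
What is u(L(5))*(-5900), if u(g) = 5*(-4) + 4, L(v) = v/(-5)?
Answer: 94400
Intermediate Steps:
L(v) = -v/5 (L(v) = v*(-1/5) = -v/5)
u(g) = -16 (u(g) = -20 + 4 = -16)
u(L(5))*(-5900) = -16*(-5900) = 94400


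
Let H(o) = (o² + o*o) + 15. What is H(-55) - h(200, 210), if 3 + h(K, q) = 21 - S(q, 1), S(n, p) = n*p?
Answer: 6257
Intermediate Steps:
H(o) = 15 + 2*o² (H(o) = (o² + o²) + 15 = 2*o² + 15 = 15 + 2*o²)
h(K, q) = 18 - q (h(K, q) = -3 + (21 - q) = 18 - q)
H(-55) - h(200, 210) = (15 + 2*(-55)²) - (18 - 1*210) = (15 + 2*3025) - (18 - 210) = (15 + 6050) - 1*(-192) = 6065 + 192 = 6257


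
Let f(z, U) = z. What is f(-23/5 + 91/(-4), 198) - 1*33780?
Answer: -676147/20 ≈ -33807.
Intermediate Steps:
f(-23/5 + 91/(-4), 198) - 1*33780 = (-23/5 + 91/(-4)) - 1*33780 = (-23*⅕ + 91*(-¼)) - 33780 = (-23/5 - 91/4) - 33780 = -547/20 - 33780 = -676147/20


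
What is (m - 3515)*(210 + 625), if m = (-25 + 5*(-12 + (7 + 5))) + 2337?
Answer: -1004505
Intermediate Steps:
m = 2312 (m = (-25 + 5*(-12 + 12)) + 2337 = (-25 + 5*0) + 2337 = (-25 + 0) + 2337 = -25 + 2337 = 2312)
(m - 3515)*(210 + 625) = (2312 - 3515)*(210 + 625) = -1203*835 = -1004505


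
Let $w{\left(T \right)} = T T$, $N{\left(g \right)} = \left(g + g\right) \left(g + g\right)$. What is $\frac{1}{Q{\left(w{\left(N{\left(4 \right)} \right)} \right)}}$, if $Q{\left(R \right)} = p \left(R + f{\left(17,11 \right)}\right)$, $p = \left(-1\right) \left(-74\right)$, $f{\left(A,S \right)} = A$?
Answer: $\frac{1}{304362} \approx 3.2856 \cdot 10^{-6}$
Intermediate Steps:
$N{\left(g \right)} = 4 g^{2}$ ($N{\left(g \right)} = 2 g 2 g = 4 g^{2}$)
$w{\left(T \right)} = T^{2}$
$p = 74$
$Q{\left(R \right)} = 1258 + 74 R$ ($Q{\left(R \right)} = 74 \left(R + 17\right) = 74 \left(17 + R\right) = 1258 + 74 R$)
$\frac{1}{Q{\left(w{\left(N{\left(4 \right)} \right)} \right)}} = \frac{1}{1258 + 74 \left(4 \cdot 4^{2}\right)^{2}} = \frac{1}{1258 + 74 \left(4 \cdot 16\right)^{2}} = \frac{1}{1258 + 74 \cdot 64^{2}} = \frac{1}{1258 + 74 \cdot 4096} = \frac{1}{1258 + 303104} = \frac{1}{304362}$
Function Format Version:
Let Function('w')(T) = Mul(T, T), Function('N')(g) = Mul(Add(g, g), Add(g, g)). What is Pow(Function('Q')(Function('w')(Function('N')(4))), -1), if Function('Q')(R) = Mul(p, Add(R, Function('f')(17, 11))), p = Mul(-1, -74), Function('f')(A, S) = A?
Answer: Rational(1, 304362) ≈ 3.2856e-6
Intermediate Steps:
Function('N')(g) = Mul(4, Pow(g, 2)) (Function('N')(g) = Mul(Mul(2, g), Mul(2, g)) = Mul(4, Pow(g, 2)))
Function('w')(T) = Pow(T, 2)
p = 74
Function('Q')(R) = Add(1258, Mul(74, R)) (Function('Q')(R) = Mul(74, Add(R, 17)) = Mul(74, Add(17, R)) = Add(1258, Mul(74, R)))
Pow(Function('Q')(Function('w')(Function('N')(4))), -1) = Pow(Add(1258, Mul(74, Pow(Mul(4, Pow(4, 2)), 2))), -1) = Pow(Add(1258, Mul(74, Pow(Mul(4, 16), 2))), -1) = Pow(Add(1258, Mul(74, Pow(64, 2))), -1) = Pow(Add(1258, Mul(74, 4096)), -1) = Pow(Add(1258, 303104), -1) = Pow(304362, -1) = Rational(1, 304362)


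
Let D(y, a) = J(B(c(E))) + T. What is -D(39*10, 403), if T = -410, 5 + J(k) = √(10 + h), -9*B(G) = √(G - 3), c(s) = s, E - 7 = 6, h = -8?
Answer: 415 - √2 ≈ 413.59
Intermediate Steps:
E = 13 (E = 7 + 6 = 13)
B(G) = -√(-3 + G)/9 (B(G) = -√(G - 3)/9 = -√(-3 + G)/9)
J(k) = -5 + √2 (J(k) = -5 + √(10 - 8) = -5 + √2)
D(y, a) = -415 + √2 (D(y, a) = (-5 + √2) - 410 = -415 + √2)
-D(39*10, 403) = -(-415 + √2) = 415 - √2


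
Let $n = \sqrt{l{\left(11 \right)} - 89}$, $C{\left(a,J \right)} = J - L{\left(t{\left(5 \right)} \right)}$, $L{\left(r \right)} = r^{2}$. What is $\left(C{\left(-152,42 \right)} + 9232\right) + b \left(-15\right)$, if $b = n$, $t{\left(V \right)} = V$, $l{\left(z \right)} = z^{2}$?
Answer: $9249 - 60 \sqrt{2} \approx 9164.1$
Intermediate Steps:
$C{\left(a,J \right)} = -25 + J$ ($C{\left(a,J \right)} = J - 5^{2} = J - 25 = -25 + J$)
$n = 4 \sqrt{2}$ ($n = \sqrt{11^{2} - 89} = \sqrt{121 - 89} = \sqrt{32} = 4 \sqrt{2} \approx 5.6569$)
$b = 4 \sqrt{2} \approx 5.6569$
$\left(C{\left(-152,42 \right)} + 9232\right) + b \left(-15\right) = \left(\left(-25 + 42\right) + 9232\right) + 4 \sqrt{2} \left(-15\right) = \left(17 + 9232\right) - 60 \sqrt{2} = 9249 - 60 \sqrt{2}$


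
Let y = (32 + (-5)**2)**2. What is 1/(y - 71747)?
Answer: -1/68498 ≈ -1.4599e-5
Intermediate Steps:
y = 3249 (y = (32 + 25)**2 = 57**2 = 3249)
1/(y - 71747) = 1/(3249 - 71747) = 1/(-68498) = -1/68498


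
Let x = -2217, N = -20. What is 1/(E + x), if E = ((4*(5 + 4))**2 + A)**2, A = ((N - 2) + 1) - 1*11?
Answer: 1/1595479 ≈ 6.2677e-7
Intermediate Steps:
A = -32 (A = ((-20 - 2) + 1) - 1*11 = (-22 + 1) - 11 = -21 - 11 = -32)
E = 1597696 (E = ((4*(5 + 4))**2 - 32)**2 = ((4*9)**2 - 32)**2 = (36**2 - 32)**2 = (1296 - 32)**2 = 1264**2 = 1597696)
1/(E + x) = 1/(1597696 - 2217) = 1/1595479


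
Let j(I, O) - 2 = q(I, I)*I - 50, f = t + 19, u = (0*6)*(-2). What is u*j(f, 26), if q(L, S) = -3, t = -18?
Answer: 0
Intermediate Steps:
u = 0 (u = 0*(-2) = 0)
f = 1 (f = -18 + 19 = 1)
j(I, O) = -48 - 3*I (j(I, O) = 2 + (-3*I - 50) = 2 + (-50 - 3*I) = -48 - 3*I)
u*j(f, 26) = 0*(-48 - 3*1) = 0*(-48 - 3) = 0*(-51) = 0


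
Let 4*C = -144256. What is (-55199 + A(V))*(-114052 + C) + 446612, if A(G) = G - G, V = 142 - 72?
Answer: 8286699696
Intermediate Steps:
C = -36064 (C = (1/4)*(-144256) = -36064)
V = 70
A(G) = 0
(-55199 + A(V))*(-114052 + C) + 446612 = (-55199 + 0)*(-114052 - 36064) + 446612 = -55199*(-150116) + 446612 = 8286253084 + 446612 = 8286699696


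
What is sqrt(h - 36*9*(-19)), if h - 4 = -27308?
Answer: 2*I*sqrt(5287) ≈ 145.42*I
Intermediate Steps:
h = -27304 (h = 4 - 27308 = -27304)
sqrt(h - 36*9*(-19)) = sqrt(-27304 - 36*9*(-19)) = sqrt(-27304 - 324*(-19)) = sqrt(-27304 + 6156) = sqrt(-21148) = 2*I*sqrt(5287)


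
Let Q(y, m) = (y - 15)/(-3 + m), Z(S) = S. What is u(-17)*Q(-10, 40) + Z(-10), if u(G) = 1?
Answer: -395/37 ≈ -10.676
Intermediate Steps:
Q(y, m) = (-15 + y)/(-3 + m)
u(-17)*Q(-10, 40) + Z(-10) = 1*((-15 - 10)/(-3 + 40)) - 10 = 1*(-25/37) - 10 = -25/37 - 10 = -395/37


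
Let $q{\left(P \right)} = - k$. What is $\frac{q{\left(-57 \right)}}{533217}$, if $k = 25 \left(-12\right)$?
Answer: $\frac{100}{177739} \approx 0.00056262$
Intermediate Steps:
$k = -300$
$q{\left(P \right)} = 300$ ($q{\left(P \right)} = \left(-1\right) \left(-300\right) = 300$)
$\frac{q{\left(-57 \right)}}{533217} = \frac{300}{533217} = 300 \cdot \frac{1}{533217} = \frac{100}{177739}$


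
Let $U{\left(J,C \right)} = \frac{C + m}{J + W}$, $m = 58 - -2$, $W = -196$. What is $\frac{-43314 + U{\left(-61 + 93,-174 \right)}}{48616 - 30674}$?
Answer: $- \frac{3551691}{1471244} \approx -2.4141$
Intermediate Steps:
$m = 60$ ($m = 58 + 2 = 60$)
$U{\left(J,C \right)} = \frac{60 + C}{-196 + J}$ ($U{\left(J,C \right)} = \frac{C + 60}{J - 196} = \frac{60 + C}{-196 + J}$)
$\frac{-43314 + U{\left(-61 + 93,-174 \right)}}{48616 - 30674} = \frac{-43314 + \frac{60 - 174}{-196 + \left(-61 + 93\right)}}{48616 - 30674} = \frac{-43314 + \frac{1}{-196 + 32} \left(-114\right)}{17942} = \left(-43314 + \frac{1}{-164} \left(-114\right)\right) \frac{1}{17942} = \left(-43314 - - \frac{57}{82}\right) \frac{1}{17942} = \left(-43314 + \frac{57}{82}\right) \frac{1}{17942} = \left(- \frac{3551691}{82}\right) \frac{1}{17942} = - \frac{3551691}{1471244}$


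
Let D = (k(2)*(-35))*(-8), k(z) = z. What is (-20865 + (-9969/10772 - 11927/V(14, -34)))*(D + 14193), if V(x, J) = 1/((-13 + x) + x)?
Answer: -31747458829977/10772 ≈ -2.9472e+9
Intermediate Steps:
V(x, J) = 1/(-13 + 2*x)
D = 560 (D = (2*(-35))*(-8) = -70*(-8) = 560)
(-20865 + (-9969/10772 - 11927/V(14, -34)))*(D + 14193) = (-20865 + (-9969/10772 - 11927/(1/(-13 + 2*14))))*(560 + 14193) = (-20865 + (-9969*1/10772 - 11927/(1/(-13 + 28))))*14753 = (-20865 + (-9969/10772 - 11927/(1/15)))*14753 = (-20865 + (-9969/10772 - 11927/1/15))*14753 = (-20865 + (-9969/10772 - 11927*15))*14753 = (-20865 + (-9969/10772 - 178905))*14753 = (-20865 - 1927174629/10772)*14753 = -2151932409/10772*14753 = -31747458829977/10772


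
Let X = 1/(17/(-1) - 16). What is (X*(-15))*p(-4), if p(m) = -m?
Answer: 20/11 ≈ 1.8182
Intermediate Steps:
X = -1/33 (X = 1/(17*(-1) - 16) = 1/(-17 - 16) = 1/(-33) = -1/33 ≈ -0.030303)
(X*(-15))*p(-4) = (-1/33*(-15))*(-1*(-4)) = (5/11)*4 = 20/11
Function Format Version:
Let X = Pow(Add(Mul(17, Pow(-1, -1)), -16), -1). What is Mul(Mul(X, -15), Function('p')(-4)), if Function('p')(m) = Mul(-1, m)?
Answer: Rational(20, 11) ≈ 1.8182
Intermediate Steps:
X = Rational(-1, 33) (X = Pow(Add(Mul(17, -1), -16), -1) = Pow(Add(-17, -16), -1) = Pow(-33, -1) = Rational(-1, 33) ≈ -0.030303)
Mul(Mul(X, -15), Function('p')(-4)) = Mul(Mul(Rational(-1, 33), -15), Mul(-1, -4)) = Mul(Rational(5, 11), 4) = Rational(20, 11)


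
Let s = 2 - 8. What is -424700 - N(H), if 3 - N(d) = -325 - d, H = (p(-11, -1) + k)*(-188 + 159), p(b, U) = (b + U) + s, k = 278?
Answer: -417488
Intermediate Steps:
s = -6
p(b, U) = -6 + U + b (p(b, U) = (b + U) - 6 = (U + b) - 6 = -6 + U + b)
H = -7540 (H = ((-6 - 1 - 11) + 278)*(-188 + 159) = (-18 + 278)*(-29) = 260*(-29) = -7540)
N(d) = 328 + d (N(d) = 3 - (-325 - d) = 3 + (325 + d) = 328 + d)
-424700 - N(H) = -424700 - (328 - 7540) = -424700 - 1*(-7212) = -424700 + 7212 = -417488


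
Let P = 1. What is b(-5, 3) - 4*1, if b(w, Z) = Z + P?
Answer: 0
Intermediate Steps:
b(w, Z) = 1 + Z (b(w, Z) = Z + 1 = 1 + Z)
b(-5, 3) - 4*1 = (1 + 3) - 4*1 = 4 - 4 = 0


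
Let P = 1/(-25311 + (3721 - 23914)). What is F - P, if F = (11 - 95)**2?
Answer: 321076225/45504 ≈ 7056.0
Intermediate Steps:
F = 7056 (F = (-84)**2 = 7056)
P = -1/45504 (P = 1/(-25311 - 20193) = 1/(-45504) = -1/45504 ≈ -2.1976e-5)
F - P = 7056 - 1*(-1/45504) = 7056 + 1/45504 = 321076225/45504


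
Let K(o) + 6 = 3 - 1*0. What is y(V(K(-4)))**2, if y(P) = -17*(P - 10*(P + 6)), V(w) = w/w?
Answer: 1375929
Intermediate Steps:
K(o) = -3 (K(o) = -6 + (3 - 1*0) = -6 + (3 + 0) = -6 + 3 = -3)
V(w) = 1
y(P) = 1020 + 153*P (y(P) = -17*(P - 10*(6 + P)) = -17*(P + (-60 - 10*P)) = -17*(-60 - 9*P) = 1020 + 153*P)
y(V(K(-4)))**2 = (1020 + 153*1)**2 = (1020 + 153)**2 = 1173**2 = 1375929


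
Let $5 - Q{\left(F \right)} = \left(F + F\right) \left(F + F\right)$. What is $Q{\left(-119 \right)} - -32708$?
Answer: $-23931$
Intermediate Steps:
$Q{\left(F \right)} = 5 - 4 F^{2}$ ($Q{\left(F \right)} = 5 - \left(F + F\right) \left(F + F\right) = 5 - 2 F 2 F = 5 - 4 F^{2}$)
$Q{\left(-119 \right)} - -32708 = \left(5 - 4 \left(-119\right)^{2}\right) - -32708 = \left(5 - 56644\right) + 32708 = -56639 + 32708 = -23931$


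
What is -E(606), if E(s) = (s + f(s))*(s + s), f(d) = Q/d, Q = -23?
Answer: -734426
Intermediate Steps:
f(d) = -23/d
E(s) = 2*s*(s - 23/s) (E(s) = (s - 23/s)*(s + s) = (s - 23/s)*(2*s) = 2*s*(s - 23/s))
-E(606) = -(-46 + 2*606**2) = -(-46 + 2*367236) = -(-46 + 734472) = -1*734426 = -734426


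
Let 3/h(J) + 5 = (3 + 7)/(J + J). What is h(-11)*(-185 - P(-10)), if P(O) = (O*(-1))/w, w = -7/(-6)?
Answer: 2981/28 ≈ 106.46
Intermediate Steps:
w = 7/6 (w = -7*(-⅙) = 7/6 ≈ 1.1667)
P(O) = -6*O/7 (P(O) = (O*(-1))/(7/6) = -O*(6/7) = -6*O/7)
h(J) = 3/(-5 + 5/J) (h(J) = 3/(-5 + (3 + 7)/(J + J)) = 3/(-5 + 10/((2*J))) = 3/(-5 + 10*(1/(2*J))) = 3/(-5 + 5/J))
h(-11)*(-185 - P(-10)) = (-3*(-11)/(-5 + 5*(-11)))*(-185 - (-6)*(-10)/7) = (-3*(-11)/(-5 - 55))*(-185 - 1*60/7) = (-3*(-11)/(-60))*(-185 - 60/7) = -3*(-11)*(-1/60)*(-1355/7) = -11/20*(-1355/7) = 2981/28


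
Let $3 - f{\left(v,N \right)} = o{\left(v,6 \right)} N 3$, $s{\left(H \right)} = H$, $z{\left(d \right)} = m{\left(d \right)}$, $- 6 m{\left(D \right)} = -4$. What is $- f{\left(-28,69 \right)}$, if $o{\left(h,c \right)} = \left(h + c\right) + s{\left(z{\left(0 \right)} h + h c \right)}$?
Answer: $-43197$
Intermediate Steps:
$m{\left(D \right)} = \frac{2}{3}$ ($m{\left(D \right)} = \left(- \frac{1}{6}\right) \left(-4\right) = \frac{2}{3}$)
$z{\left(d \right)} = \frac{2}{3}$
$o{\left(h,c \right)} = c + \frac{5 h}{3} + c h$ ($o{\left(h,c \right)} = \left(h + c\right) + \left(\frac{2 h}{3} + h c\right) = \left(c + h\right) + \left(\frac{2 h}{3} + c h\right) = c + \frac{5 h}{3} + c h$)
$f{\left(v,N \right)} = 3 - 3 N \left(6 + \frac{23 v}{3}\right)$ ($f{\left(v,N \right)} = 3 - \left(6 + \frac{5 v}{3} + 6 v\right) N 3 = 3 - \left(6 + \frac{23 v}{3}\right) N 3 = 3 - N \left(6 + \frac{23 v}{3}\right) 3 = 3 - 3 N \left(6 + \frac{23 v}{3}\right)$)
$- f{\left(-28,69 \right)} = - (3 - 69 \left(18 + 23 \left(-28\right)\right)) = - (3 - 69 \left(18 - 644\right)) = - (3 - 69 \left(-626\right)) = - (3 + 43194) = \left(-1\right) 43197 = -43197$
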